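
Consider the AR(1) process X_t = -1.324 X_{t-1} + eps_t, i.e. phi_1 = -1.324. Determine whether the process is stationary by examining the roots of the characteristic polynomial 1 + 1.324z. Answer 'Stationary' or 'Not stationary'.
\text{Not stationary}

The AR(p) characteristic polynomial is P(z) = 1 + 1.324z.
Stationarity requires all roots to lie outside the unit circle, i.e. |z| > 1 for every root.
This is linear in z: 1 + (1.324) z = 0  =>  z = -1/(1.324) = -0.755287,  |z| = 0.755287.
Moduli of all roots: 0.7553.
All moduli strictly greater than 1? No.
Verdict: Not stationary.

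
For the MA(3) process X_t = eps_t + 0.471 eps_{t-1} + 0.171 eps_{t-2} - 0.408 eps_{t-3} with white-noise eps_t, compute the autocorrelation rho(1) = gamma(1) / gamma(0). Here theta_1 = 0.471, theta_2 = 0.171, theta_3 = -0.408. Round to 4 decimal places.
\rho(1) = 0.3399

For an MA(q) process with theta_0 = 1, the autocovariance is
  gamma(k) = sigma^2 * sum_{i=0..q-k} theta_i * theta_{i+k},
and rho(k) = gamma(k) / gamma(0). Sigma^2 cancels.
  numerator   = (1)*(0.471) + (0.471)*(0.171) + (0.171)*(-0.408) = 0.481773.
  denominator = (1)^2 + (0.471)^2 + (0.171)^2 + (-0.408)^2 = 1.417546.
  rho(1) = 0.481773 / 1.417546 = 0.3399.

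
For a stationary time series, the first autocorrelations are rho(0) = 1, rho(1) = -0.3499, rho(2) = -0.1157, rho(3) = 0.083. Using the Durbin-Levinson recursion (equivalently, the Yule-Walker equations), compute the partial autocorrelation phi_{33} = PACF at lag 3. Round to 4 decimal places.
\phi_{33} = -0.0780

The PACF at lag k is phi_{kk}, the last component of the solution
to the Yule-Walker system G_k phi = r_k where
  (G_k)_{ij} = rho(|i - j|), (r_k)_i = rho(i), i,j = 1..k.
Equivalently, Durbin-Levinson gives phi_{kk} iteratively:
  phi_{11} = rho(1)
  phi_{kk} = [rho(k) - sum_{j=1..k-1} phi_{k-1,j} rho(k-j)]
            / [1 - sum_{j=1..k-1} phi_{k-1,j} rho(j)],
  phi_{k,j} = phi_{k-1,j} - phi_{kk} phi_{k-1,k-j},  j = 1..k-1.
Step k = 1:
  phi_11 = rho(1) = -0.3499.
Step k = 2:
  phi_22 = [rho(2) - phi_11 rho(1)] / [1 - phi_11 rho(1)] = [-0.1157 - (-0.3499)(-0.3499)] / [1 - (-0.3499)(-0.3499)]
         = -0.23813001 / 0.87756999 = -0.271352.
  Update: phi_21 = phi_11 - phi_22 phi_11 = -0.3499 - (-0.271352)(-0.3499) = -0.444846.
Step k = 3:
  phi_33 = [rho(3) - phi_21 rho(2) - phi_22 rho(1)] / [1 - phi_21 rho(1) - phi_22 rho(2)]
    numerator   = 0.083 - (-0.444846)(-0.1157) - (-0.271352)(-0.3499) = -0.06341459
    denominator = 1 - (-0.444846)(-0.3499) - (-0.271352)(-0.1157) = 0.81295303
  phi_33 = -0.06341459 / 0.81295303 = -0.078.
Therefore phi_{33} = -0.0780.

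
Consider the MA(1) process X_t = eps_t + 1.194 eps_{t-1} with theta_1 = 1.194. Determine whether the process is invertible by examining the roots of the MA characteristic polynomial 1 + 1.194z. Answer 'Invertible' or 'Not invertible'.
\text{Not invertible}

The MA(q) characteristic polynomial is P(z) = 1 + 1.194z.
Invertibility requires all roots to lie outside the unit circle, i.e. |z| > 1 for every root.
This is linear in z: 1 + (1.194) z = 0  =>  z = -1/(1.194) = -0.837521,  |z| = 0.837521.
Moduli of all roots: 0.8375.
All moduli strictly greater than 1? No.
Verdict: Not invertible.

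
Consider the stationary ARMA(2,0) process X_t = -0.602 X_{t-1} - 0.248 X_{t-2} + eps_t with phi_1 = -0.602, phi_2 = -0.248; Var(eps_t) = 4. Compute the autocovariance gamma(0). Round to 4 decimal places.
\gamma(0) = 5.5546

Multiply the model equation by X_{t-k} and take expectations. With theta_0 = psi_0 = 1 and psi_j the MA(infinity) weights, this gives
  gamma(k) - sum_i phi_i gamma(k-i) = c_k,
  c_k = sigma^2 * sum_{j=k..q} theta_j psi_{j-k}   (c_k = 0 for k > q),
using gamma(-m) = gamma(m).
Pure AR (q = 0): c_0 = sigma^2 = 4, c_k = 0 for k >= 1.
Equations for k = 0, 1, 2 (AR order 2, c_2 = 0):
  (E0) gamma(0) = phi_1 gamma(1) + phi_2 gamma(2) + c_0
  (E1) gamma(1) = phi_1 gamma(0) + phi_2 gamma(1) + c_1
  (E2) gamma(2) = phi_1 gamma(1) + phi_2 gamma(0)
From (E1): gamma(1) = A gamma(0) + B with
  A = phi_1 / (1 - phi_2) = -0.602 / 1.248 = -0.482372,   B = c_1 / (1 - phi_2) = 0 / 1.248 = 0.
Insert (E2) into (E0): gamma(0) (1 - phi_2^2) = phi_1 (1 + phi_2) gamma(1) + c_0.
  phi_1 (1 + phi_2) = (-0.602)(0.752) = -0.452704,   1 - phi_2^2 = 0.938496.
Replace gamma(1) by A gamma(0) + B and collect gamma(0):
  gamma(0) [0.938496 - (-0.452704)(-0.482372)] = c_0 = 4
  gamma(0) * 0.720124 = 4
  gamma(0) = 4 / 0.720124 = 5.554596.
Therefore gamma(0) = 5.5546 (to 4 decimal places).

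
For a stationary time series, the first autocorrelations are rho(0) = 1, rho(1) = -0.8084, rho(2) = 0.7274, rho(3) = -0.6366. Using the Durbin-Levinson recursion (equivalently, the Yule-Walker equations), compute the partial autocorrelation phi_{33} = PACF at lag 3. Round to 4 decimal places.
\phi_{33} = -0.0048

The PACF at lag k is phi_{kk}, the last component of the solution
to the Yule-Walker system G_k phi = r_k where
  (G_k)_{ij} = rho(|i - j|), (r_k)_i = rho(i), i,j = 1..k.
Equivalently, Durbin-Levinson gives phi_{kk} iteratively:
  phi_{11} = rho(1)
  phi_{kk} = [rho(k) - sum_{j=1..k-1} phi_{k-1,j} rho(k-j)]
            / [1 - sum_{j=1..k-1} phi_{k-1,j} rho(j)],
  phi_{k,j} = phi_{k-1,j} - phi_{kk} phi_{k-1,k-j},  j = 1..k-1.
Step k = 1:
  phi_11 = rho(1) = -0.8084.
Step k = 2:
  phi_22 = [rho(2) - phi_11 rho(1)] / [1 - phi_11 rho(1)] = [0.7274 - (-0.8084)(-0.8084)] / [1 - (-0.8084)(-0.8084)]
         = 0.07388944 / 0.34648944 = 0.213252.
  Update: phi_21 = phi_11 - phi_22 phi_11 = -0.8084 - (0.213252)(-0.8084) = -0.636007.
Step k = 3:
  phi_33 = [rho(3) - phi_21 rho(2) - phi_22 rho(1)] / [1 - phi_21 rho(1) - phi_22 rho(2)]
    numerator   = -0.6366 - (-0.636007)(0.7274) - (0.213252)(-0.8084) = -0.00157561
    denominator = 1 - (-0.636007)(-0.8084) - (0.213252)(0.7274) = 0.3307324
  phi_33 = -0.00157561 / 0.3307324 = -0.0048.
Therefore phi_{33} = -0.0048.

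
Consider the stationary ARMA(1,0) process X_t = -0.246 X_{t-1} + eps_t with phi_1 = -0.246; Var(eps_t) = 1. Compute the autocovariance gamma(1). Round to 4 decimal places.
\gamma(1) = -0.2618

Multiply the model equation by X_{t-k} and take expectations. With theta_0 = psi_0 = 1 and psi_j the MA(infinity) weights, this gives
  gamma(k) - sum_i phi_i gamma(k-i) = c_k,
  c_k = sigma^2 * sum_{j=k..q} theta_j psi_{j-k}   (c_k = 0 for k > q),
using gamma(-m) = gamma(m).
Pure AR (q = 0): c_0 = sigma^2 = 1, c_k = 0 for k >= 1.
Equations for k = 0 and k = 1 (AR order 1):
  gamma(0) = phi_1 gamma(1) + c_0
  gamma(1) = phi_1 gamma(0) + c_1
Substituting the second into the first: gamma(0) (1 - phi_1^2) = c_0 + phi_1 c_1, so
  gamma(0) = c_0 / (1 - phi_1^2) = 1 / (1 - (-0.246)^2) = 1 / 0.939484 = 1.064414.
  gamma(1) = phi_1 gamma(0) = (-0.246)(1.064414) = -0.261846.
Therefore gamma(1) = -0.2618 (to 4 decimal places).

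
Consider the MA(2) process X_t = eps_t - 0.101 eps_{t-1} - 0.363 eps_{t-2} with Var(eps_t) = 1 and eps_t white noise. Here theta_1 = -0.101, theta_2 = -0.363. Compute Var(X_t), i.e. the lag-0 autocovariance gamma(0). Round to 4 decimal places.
\gamma(0) = 1.1420

For an MA(q) process X_t = eps_t + sum_i theta_i eps_{t-i} with
Var(eps_t) = sigma^2, the variance is
  gamma(0) = sigma^2 * (1 + sum_i theta_i^2).
  sum_i theta_i^2 = (-0.101)^2 + (-0.363)^2 = 0.010201 + 0.131769 = 0.14197.
  gamma(0) = 1 * (1 + 0.14197) = 1 * 1.14197 = 1.14197, which rounds to 1.1420.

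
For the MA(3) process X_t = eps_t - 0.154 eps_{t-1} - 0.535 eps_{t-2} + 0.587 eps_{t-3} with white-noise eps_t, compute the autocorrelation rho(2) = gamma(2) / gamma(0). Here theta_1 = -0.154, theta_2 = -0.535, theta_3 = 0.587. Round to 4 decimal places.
\rho(2) = -0.3780

For an MA(q) process with theta_0 = 1, the autocovariance is
  gamma(k) = sigma^2 * sum_{i=0..q-k} theta_i * theta_{i+k},
and rho(k) = gamma(k) / gamma(0). Sigma^2 cancels.
  numerator   = (1)*(-0.535) + (-0.154)*(0.587) = -0.625398.
  denominator = (1)^2 + (-0.154)^2 + (-0.535)^2 + (0.587)^2 = 1.65451.
  rho(2) = -0.625398 / 1.65451 = -0.3780.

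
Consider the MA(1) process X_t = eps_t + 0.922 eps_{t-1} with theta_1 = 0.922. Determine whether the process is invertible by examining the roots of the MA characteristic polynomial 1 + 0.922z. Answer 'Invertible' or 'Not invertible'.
\text{Invertible}

The MA(q) characteristic polynomial is P(z) = 1 + 0.922z.
Invertibility requires all roots to lie outside the unit circle, i.e. |z| > 1 for every root.
This is linear in z: 1 + (0.922) z = 0  =>  z = -1/(0.922) = -1.084599,  |z| = 1.084599.
Moduli of all roots: 1.0846.
All moduli strictly greater than 1? Yes.
Verdict: Invertible.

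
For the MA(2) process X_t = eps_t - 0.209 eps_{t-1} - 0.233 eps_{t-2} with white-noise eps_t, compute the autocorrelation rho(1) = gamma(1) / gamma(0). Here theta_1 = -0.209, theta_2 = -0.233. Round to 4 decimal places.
\rho(1) = -0.1460

For an MA(q) process with theta_0 = 1, the autocovariance is
  gamma(k) = sigma^2 * sum_{i=0..q-k} theta_i * theta_{i+k},
and rho(k) = gamma(k) / gamma(0). Sigma^2 cancels.
  numerator   = (1)*(-0.209) + (-0.209)*(-0.233) = -0.160303.
  denominator = (1)^2 + (-0.209)^2 + (-0.233)^2 = 1.09797.
  rho(1) = -0.160303 / 1.09797 = -0.1460.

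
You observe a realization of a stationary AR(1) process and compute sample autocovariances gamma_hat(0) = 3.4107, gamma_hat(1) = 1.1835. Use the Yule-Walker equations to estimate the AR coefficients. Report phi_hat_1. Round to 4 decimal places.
\hat\phi_{1} = 0.3470

The Yule-Walker equations for an AR(p) process read, in matrix form,
  Gamma_p phi = r_p,   with   (Gamma_p)_{ij} = gamma(|i - j|),
                       (r_p)_i = gamma(i),   i,j = 1..p.
Substitute the sample gammas (Toeplitz matrix and right-hand side of size 1):
  Gamma_p = [[3.4107]]
  r_p     = [1.1835]
With p = 1 this is the single equation gamma(0) phi_1 = gamma(1):
  phi_hat_1 = gamma(1) / gamma(0) = 1.1835 / 3.4107 = 0.3470.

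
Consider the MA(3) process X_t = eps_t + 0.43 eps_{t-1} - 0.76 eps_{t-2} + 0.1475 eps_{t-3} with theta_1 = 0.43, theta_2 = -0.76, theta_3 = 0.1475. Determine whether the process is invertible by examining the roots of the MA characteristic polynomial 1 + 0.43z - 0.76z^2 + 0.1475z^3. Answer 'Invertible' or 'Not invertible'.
\text{Not invertible}

The MA(q) characteristic polynomial is P(z) = 1 + 0.43z - 0.76z^2 + 0.1475z^3.
Invertibility requires all roots to lie outside the unit circle, i.e. |z| > 1 for every root.
Degree 3: look for a simple real root z0 first, then factor out (1 - z/z0) and solve the remaining quadratic.
Testing z0 = 4: P(4) = 1 + (0.43)(4) + (-0.76)(4)^2 + (0.1475)(4)^3
  = 1 + (1.72) + (-12.16) + (9.44) = 0.  So z_0 = 4 is a root, |z_0| = 4.
Divide out the factor (1 - 0.25 z) = (1 - z/z0) (since 1/z0 = 0.25):
  P(z) = (1 - 0.25 z)(1 + (0.68) z + (-0.59) z^2)
  [check: z-coef 0.68 - (0.25) = 0.43; z^2-coef -0.59 - (0.25)(0.68) = -0.76; z^3-coef -(0.25)(-0.59) = 0.1475.]
Remaining roots from the quadratic factor 1 + (0.68) z + (-0.59) z^2:
  Set 1 + (0.68) z + (-0.59) z^2 = 0, i.e. a z^2 + b z + c = 0 with a = -0.59, b = 0.68, c = 1.
  Discriminant D = b^2 - 4ac = (0.68)^2 - 4*(-0.59)*1 = 0.4624 - (-2.36) = 2.8224.
  D >= 0, so the roots are real: z = (-b +/- sqrt(D)) / (2a) = (-0.68 +/- 1.68) / (-1.18).
    z_1 = (-0.68 + 1.68) / (-1.18) = -0.8475,   |z_1| = 0.8475.
    z_2 = (-0.68 - 1.68) / (-1.18) = 2,   |z_2| = 2.
Moduli of all roots: 4.0000, 0.8475, 2.0000.
All moduli strictly greater than 1? No.
Verdict: Not invertible.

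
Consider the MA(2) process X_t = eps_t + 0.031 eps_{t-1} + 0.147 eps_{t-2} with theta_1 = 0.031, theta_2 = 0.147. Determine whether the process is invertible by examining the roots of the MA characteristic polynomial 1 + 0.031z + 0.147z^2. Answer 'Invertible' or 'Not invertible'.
\text{Invertible}

The MA(q) characteristic polynomial is P(z) = 1 + 0.031z + 0.147z^2.
Invertibility requires all roots to lie outside the unit circle, i.e. |z| > 1 for every root.
Set 1 + (0.031) z + (0.147) z^2 = 0, i.e. a z^2 + b z + c = 0 with a = 0.147, b = 0.031, c = 1.
Discriminant D = b^2 - 4ac = (0.031)^2 - 4*(0.147)*1 = 0.000961 - (0.588) = -0.587039.
D < 0, so the roots are the complex-conjugate pair z = (-b +/- i sqrt(-D)) / (2a) = -0.1054 +/- 2.6061i.
For a conjugate pair |z|^2 = z * conj(z) = (product of roots) = c/a = 1/(0.147) = 6.802721, so |z| = sqrt(6.802721) = 2.6082 for both roots.
Moduli of all roots: 2.6082, 2.6082.
All moduli strictly greater than 1? Yes.
Verdict: Invertible.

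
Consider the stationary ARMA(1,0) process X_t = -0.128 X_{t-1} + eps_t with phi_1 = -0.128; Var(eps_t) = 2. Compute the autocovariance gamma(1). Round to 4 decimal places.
\gamma(1) = -0.2603

Multiply the model equation by X_{t-k} and take expectations. With theta_0 = psi_0 = 1 and psi_j the MA(infinity) weights, this gives
  gamma(k) - sum_i phi_i gamma(k-i) = c_k,
  c_k = sigma^2 * sum_{j=k..q} theta_j psi_{j-k}   (c_k = 0 for k > q),
using gamma(-m) = gamma(m).
Pure AR (q = 0): c_0 = sigma^2 = 2, c_k = 0 for k >= 1.
Equations for k = 0 and k = 1 (AR order 1):
  gamma(0) = phi_1 gamma(1) + c_0
  gamma(1) = phi_1 gamma(0) + c_1
Substituting the second into the first: gamma(0) (1 - phi_1^2) = c_0 + phi_1 c_1, so
  gamma(0) = c_0 / (1 - phi_1^2) = 2 / (1 - (-0.128)^2) = 2 / 0.983616 = 2.033314.
  gamma(1) = phi_1 gamma(0) = (-0.128)(2.033314) = -0.260264.
Therefore gamma(1) = -0.2603 (to 4 decimal places).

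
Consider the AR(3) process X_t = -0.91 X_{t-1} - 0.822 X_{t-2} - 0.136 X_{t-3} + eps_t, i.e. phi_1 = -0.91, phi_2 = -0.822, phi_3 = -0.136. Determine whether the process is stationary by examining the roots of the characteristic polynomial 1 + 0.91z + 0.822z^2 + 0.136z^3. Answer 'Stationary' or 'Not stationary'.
\text{Stationary}

The AR(p) characteristic polynomial is P(z) = 1 + 0.91z + 0.822z^2 + 0.136z^3.
Stationarity requires all roots to lie outside the unit circle, i.e. |z| > 1 for every root.
Degree 3: look for a simple real root z0 first, then factor out (1 - z/z0) and solve the remaining quadratic.
Testing z0 = -5: P(-5) = 1 + (0.91)(-5) + (0.822)(-5)^2 + (0.136)(-5)^3
  = 1 + (-4.55) + (20.55) + (-17) = 0.  So z_0 = -5 is a root, |z_0| = 5.
Divide out the factor (1 + 0.2 z) = (1 - z/z0) (since 1/z0 = -0.2):
  P(z) = (1 + 0.2 z)(1 + (0.71) z + (0.68) z^2)
  [check: z-coef 0.71 - (-0.2) = 0.91; z^2-coef 0.68 - (-0.2)(0.71) = 0.822; z^3-coef -(-0.2)(0.68) = 0.136.]
Remaining roots from the quadratic factor 1 + (0.71) z + (0.68) z^2:
  Set 1 + (0.71) z + (0.68) z^2 = 0, i.e. a z^2 + b z + c = 0 with a = 0.68, b = 0.71, c = 1.
  Discriminant D = b^2 - 4ac = (0.71)^2 - 4*(0.68)*1 = 0.5041 - (2.72) = -2.2159.
  D < 0, so the roots are the complex-conjugate pair z = (-b +/- i sqrt(-D)) / (2a) = -0.5221 +/- 1.0946i.
  For a conjugate pair |z|^2 = z * conj(z) = (product of roots) = c/a = 1/(0.68) = 1.470588, so |z| = sqrt(1.470588) = 1.2127 for both roots.
Moduli of all roots: 5.0000, 1.2127, 1.2127.
All moduli strictly greater than 1? Yes.
Verdict: Stationary.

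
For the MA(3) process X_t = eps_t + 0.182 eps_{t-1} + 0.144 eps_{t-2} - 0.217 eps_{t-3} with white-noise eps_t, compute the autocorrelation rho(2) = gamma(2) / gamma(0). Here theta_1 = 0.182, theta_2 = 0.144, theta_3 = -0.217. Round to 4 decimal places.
\rho(2) = 0.0949

For an MA(q) process with theta_0 = 1, the autocovariance is
  gamma(k) = sigma^2 * sum_{i=0..q-k} theta_i * theta_{i+k},
and rho(k) = gamma(k) / gamma(0). Sigma^2 cancels.
  numerator   = (1)*(0.144) + (0.182)*(-0.217) = 0.104506.
  denominator = (1)^2 + (0.182)^2 + (0.144)^2 + (-0.217)^2 = 1.100949.
  rho(2) = 0.104506 / 1.100949 = 0.0949.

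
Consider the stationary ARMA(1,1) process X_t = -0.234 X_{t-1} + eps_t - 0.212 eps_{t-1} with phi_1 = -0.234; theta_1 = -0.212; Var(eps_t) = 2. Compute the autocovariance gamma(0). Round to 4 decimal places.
\gamma(0) = 2.4209

Multiply the model equation by X_{t-k} and take expectations. With theta_0 = psi_0 = 1 and psi_j the MA(infinity) weights, this gives
  gamma(k) - sum_i phi_i gamma(k-i) = c_k,
  c_k = sigma^2 * sum_{j=k..q} theta_j psi_{j-k}   (c_k = 0 for k > q),
using gamma(-m) = gamma(m).
psi-weights needed (psi_j = theta_j + sum_i phi_i psi_{j-i}):
  psi_1 = theta_1 + phi_1 = -0.212 + (-0.234) = -0.446
Right-hand sides:
  c_0 = sigma^2 (1 + theta_1 psi_1) = 2 * (1 + (-0.212)(-0.446)) = 2 * 1.094552 = 2.189104
  c_1 = sigma^2 theta_1 = 2 * (-0.212) = -0.424
  c_2 = 0
Equations for k = 0 and k = 1 (AR order 1):
  gamma(0) = phi_1 gamma(1) + c_0
  gamma(1) = phi_1 gamma(0) + c_1
Substituting the second into the first: gamma(0) (1 - phi_1^2) = c_0 + phi_1 c_1, so
  gamma(0) = (c_0 + phi_1 c_1) / (1 - phi_1^2) = (2.189104 + (-0.234)(-0.424)) / (1 - (-0.234)^2) = 2.28832 / 0.945244 = 2.420878.
Therefore gamma(0) = 2.4209 (to 4 decimal places).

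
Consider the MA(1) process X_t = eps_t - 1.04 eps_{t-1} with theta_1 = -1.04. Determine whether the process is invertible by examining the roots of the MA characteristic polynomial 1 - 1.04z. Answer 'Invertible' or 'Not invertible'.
\text{Not invertible}

The MA(q) characteristic polynomial is P(z) = 1 - 1.04z.
Invertibility requires all roots to lie outside the unit circle, i.e. |z| > 1 for every root.
This is linear in z: 1 + (-1.04) z = 0  =>  z = -1/(-1.04) = 0.961538,  |z| = 0.961538.
Moduli of all roots: 0.9615.
All moduli strictly greater than 1? No.
Verdict: Not invertible.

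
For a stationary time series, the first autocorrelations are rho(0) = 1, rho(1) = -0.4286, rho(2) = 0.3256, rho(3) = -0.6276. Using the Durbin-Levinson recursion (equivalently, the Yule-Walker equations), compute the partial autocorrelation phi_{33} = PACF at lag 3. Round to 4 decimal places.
\phi_{33} = -0.5530

The PACF at lag k is phi_{kk}, the last component of the solution
to the Yule-Walker system G_k phi = r_k where
  (G_k)_{ij} = rho(|i - j|), (r_k)_i = rho(i), i,j = 1..k.
Equivalently, Durbin-Levinson gives phi_{kk} iteratively:
  phi_{11} = rho(1)
  phi_{kk} = [rho(k) - sum_{j=1..k-1} phi_{k-1,j} rho(k-j)]
            / [1 - sum_{j=1..k-1} phi_{k-1,j} rho(j)],
  phi_{k,j} = phi_{k-1,j} - phi_{kk} phi_{k-1,k-j},  j = 1..k-1.
Step k = 1:
  phi_11 = rho(1) = -0.4286.
Step k = 2:
  phi_22 = [rho(2) - phi_11 rho(1)] / [1 - phi_11 rho(1)] = [0.3256 - (-0.4286)(-0.4286)] / [1 - (-0.4286)(-0.4286)]
         = 0.14190204 / 0.81630204 = 0.173835.
  Update: phi_21 = phi_11 - phi_22 phi_11 = -0.4286 - (0.173835)(-0.4286) = -0.354094.
Step k = 3:
  phi_33 = [rho(3) - phi_21 rho(2) - phi_22 rho(1)] / [1 - phi_21 rho(1) - phi_22 rho(2)]
    numerator   = -0.6276 - (-0.354094)(0.3256) - (0.173835)(-0.4286) = -0.43780115
    denominator = 1 - (-0.354094)(-0.4286) - (0.173835)(0.3256) = 0.79163447
  phi_33 = -0.43780115 / 0.79163447 = -0.553.
Therefore phi_{33} = -0.5530.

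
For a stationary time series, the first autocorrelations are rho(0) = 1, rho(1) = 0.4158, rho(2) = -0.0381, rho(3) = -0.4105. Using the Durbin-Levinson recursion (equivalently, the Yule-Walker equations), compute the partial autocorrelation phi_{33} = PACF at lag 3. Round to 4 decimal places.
\phi_{33} = -0.3680

The PACF at lag k is phi_{kk}, the last component of the solution
to the Yule-Walker system G_k phi = r_k where
  (G_k)_{ij} = rho(|i - j|), (r_k)_i = rho(i), i,j = 1..k.
Equivalently, Durbin-Levinson gives phi_{kk} iteratively:
  phi_{11} = rho(1)
  phi_{kk} = [rho(k) - sum_{j=1..k-1} phi_{k-1,j} rho(k-j)]
            / [1 - sum_{j=1..k-1} phi_{k-1,j} rho(j)],
  phi_{k,j} = phi_{k-1,j} - phi_{kk} phi_{k-1,k-j},  j = 1..k-1.
Step k = 1:
  phi_11 = rho(1) = 0.4158.
Step k = 2:
  phi_22 = [rho(2) - phi_11 rho(1)] / [1 - phi_11 rho(1)] = [-0.0381 - (0.4158)(0.4158)] / [1 - (0.4158)(0.4158)]
         = -0.21098964 / 0.82711036 = -0.255092.
  Update: phi_21 = phi_11 - phi_22 phi_11 = 0.4158 - (-0.255092)(0.4158) = 0.521867.
Step k = 3:
  phi_33 = [rho(3) - phi_21 rho(2) - phi_22 rho(1)] / [1 - phi_21 rho(1) - phi_22 rho(2)]
    numerator   = -0.4105 - (0.521867)(-0.0381) - (-0.255092)(0.4158) = -0.28454939
    denominator = 1 - (0.521867)(0.4158) - (-0.255092)(-0.0381) = 0.77328849
  phi_33 = -0.28454939 / 0.77328849 = -0.368.
Therefore phi_{33} = -0.3680.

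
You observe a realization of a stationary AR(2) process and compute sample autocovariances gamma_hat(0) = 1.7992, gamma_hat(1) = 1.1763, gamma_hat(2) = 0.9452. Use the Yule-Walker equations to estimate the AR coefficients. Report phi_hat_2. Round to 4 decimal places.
\hat\phi_{2} = 0.1710

The Yule-Walker equations for an AR(p) process read, in matrix form,
  Gamma_p phi = r_p,   with   (Gamma_p)_{ij} = gamma(|i - j|),
                       (r_p)_i = gamma(i),   i,j = 1..p.
Substitute the sample gammas (Toeplitz matrix and right-hand side of size 2):
  Gamma_p = [[1.7992, 1.1763], [1.1763, 1.7992]]
  r_p     = [1.1763, 0.9452]
Written out:
  1.7992 phi_1 + 1.1763 phi_2 = 1.1763
  1.1763 phi_1 + 1.7992 phi_2 = 0.9452
Solve by Cramer's rule:
  det = gamma(0)^2 - gamma(1)^2 = (1.7992)^2 - (1.1763)^2 = 3.23712064 - 1.38368169 = 1.85343895
  phi_hat_1 = [gamma(1) gamma(0) - gamma(1) gamma(2)] / det = [(1.1763)(1.7992) - (1.1763)(0.9452)] / 1.85343895 = 1.0045602 / 1.85343895 = 0.542
  phi_hat_2 = [gamma(0) gamma(2) - gamma(1)^2] / det = [(1.7992)(0.9452) - (1.1763)^2] / 1.85343895 = 0.31692215 / 1.85343895 = 0.171
So phi_hat = [0.5420, 0.1710].
Therefore phi_hat_2 = 0.1710.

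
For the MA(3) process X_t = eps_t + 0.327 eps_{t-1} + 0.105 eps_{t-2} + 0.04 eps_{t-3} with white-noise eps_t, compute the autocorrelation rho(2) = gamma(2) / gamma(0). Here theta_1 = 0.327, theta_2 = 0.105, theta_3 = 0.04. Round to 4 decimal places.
\rho(2) = 0.1055

For an MA(q) process with theta_0 = 1, the autocovariance is
  gamma(k) = sigma^2 * sum_{i=0..q-k} theta_i * theta_{i+k},
and rho(k) = gamma(k) / gamma(0). Sigma^2 cancels.
  numerator   = (1)*(0.105) + (0.327)*(0.04) = 0.11808.
  denominator = (1)^2 + (0.327)^2 + (0.105)^2 + (0.04)^2 = 1.119554.
  rho(2) = 0.11808 / 1.119554 = 0.1055.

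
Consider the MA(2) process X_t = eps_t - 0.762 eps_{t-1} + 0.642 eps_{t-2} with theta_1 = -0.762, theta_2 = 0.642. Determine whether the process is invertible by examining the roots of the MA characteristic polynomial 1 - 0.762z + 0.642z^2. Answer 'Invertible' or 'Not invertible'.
\text{Invertible}

The MA(q) characteristic polynomial is P(z) = 1 - 0.762z + 0.642z^2.
Invertibility requires all roots to lie outside the unit circle, i.e. |z| > 1 for every root.
Set 1 + (-0.762) z + (0.642) z^2 = 0, i.e. a z^2 + b z + c = 0 with a = 0.642, b = -0.762, c = 1.
Discriminant D = b^2 - 4ac = (-0.762)^2 - 4*(0.642)*1 = 0.580644 - (2.568) = -1.987356.
D < 0, so the roots are the complex-conjugate pair z = (-b +/- i sqrt(-D)) / (2a) = 0.5935 +/- 1.0979i.
For a conjugate pair |z|^2 = z * conj(z) = (product of roots) = c/a = 1/(0.642) = 1.557632, so |z| = sqrt(1.557632) = 1.2481 for both roots.
Moduli of all roots: 1.2481, 1.2481.
All moduli strictly greater than 1? Yes.
Verdict: Invertible.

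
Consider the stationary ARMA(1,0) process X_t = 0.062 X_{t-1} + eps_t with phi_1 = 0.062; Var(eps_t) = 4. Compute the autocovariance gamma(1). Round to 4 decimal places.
\gamma(1) = 0.2490

Multiply the model equation by X_{t-k} and take expectations. With theta_0 = psi_0 = 1 and psi_j the MA(infinity) weights, this gives
  gamma(k) - sum_i phi_i gamma(k-i) = c_k,
  c_k = sigma^2 * sum_{j=k..q} theta_j psi_{j-k}   (c_k = 0 for k > q),
using gamma(-m) = gamma(m).
Pure AR (q = 0): c_0 = sigma^2 = 4, c_k = 0 for k >= 1.
Equations for k = 0 and k = 1 (AR order 1):
  gamma(0) = phi_1 gamma(1) + c_0
  gamma(1) = phi_1 gamma(0) + c_1
Substituting the second into the first: gamma(0) (1 - phi_1^2) = c_0 + phi_1 c_1, so
  gamma(0) = c_0 / (1 - phi_1^2) = 4 / (1 - (0.062)^2) = 4 / 0.996156 = 4.015435.
  gamma(1) = phi_1 gamma(0) = (0.062)(4.015435) = 0.248957.
Therefore gamma(1) = 0.2490 (to 4 decimal places).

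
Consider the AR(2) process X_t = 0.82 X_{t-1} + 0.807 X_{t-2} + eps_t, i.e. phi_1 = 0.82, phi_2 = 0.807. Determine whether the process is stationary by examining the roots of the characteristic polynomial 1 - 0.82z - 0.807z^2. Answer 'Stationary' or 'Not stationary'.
\text{Not stationary}

The AR(p) characteristic polynomial is P(z) = 1 - 0.82z - 0.807z^2.
Stationarity requires all roots to lie outside the unit circle, i.e. |z| > 1 for every root.
Set 1 + (-0.82) z + (-0.807) z^2 = 0, i.e. a z^2 + b z + c = 0 with a = -0.807, b = -0.82, c = 1.
Discriminant D = b^2 - 4ac = (-0.82)^2 - 4*(-0.807)*1 = 0.6724 - (-3.228) = 3.9004.
D >= 0, so the roots are real: z = (-b +/- sqrt(D)) / (2a) = (0.82 +/- 1.974943) / (-1.614).
  z_1 = (0.82 + 1.974943) / (-1.614) = -1.7317,   |z_1| = 1.7317.
  z_2 = (0.82 - 1.974943) / (-1.614) = 0.7156,   |z_2| = 0.7156.
Moduli of all roots: 1.7317, 0.7156.
All moduli strictly greater than 1? No.
Verdict: Not stationary.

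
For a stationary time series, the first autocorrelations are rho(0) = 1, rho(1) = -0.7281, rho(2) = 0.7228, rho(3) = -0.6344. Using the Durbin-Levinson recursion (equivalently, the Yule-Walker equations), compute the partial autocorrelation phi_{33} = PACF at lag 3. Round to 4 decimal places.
\phi_{33} = -0.0649

The PACF at lag k is phi_{kk}, the last component of the solution
to the Yule-Walker system G_k phi = r_k where
  (G_k)_{ij} = rho(|i - j|), (r_k)_i = rho(i), i,j = 1..k.
Equivalently, Durbin-Levinson gives phi_{kk} iteratively:
  phi_{11} = rho(1)
  phi_{kk} = [rho(k) - sum_{j=1..k-1} phi_{k-1,j} rho(k-j)]
            / [1 - sum_{j=1..k-1} phi_{k-1,j} rho(j)],
  phi_{k,j} = phi_{k-1,j} - phi_{kk} phi_{k-1,k-j},  j = 1..k-1.
Step k = 1:
  phi_11 = rho(1) = -0.7281.
Step k = 2:
  phi_22 = [rho(2) - phi_11 rho(1)] / [1 - phi_11 rho(1)] = [0.7228 - (-0.7281)(-0.7281)] / [1 - (-0.7281)(-0.7281)]
         = 0.19267039 / 0.46987039 = 0.41005.
  Update: phi_21 = phi_11 - phi_22 phi_11 = -0.7281 - (0.41005)(-0.7281) = -0.429543.
Step k = 3:
  phi_33 = [rho(3) - phi_21 rho(2) - phi_22 rho(1)] / [1 - phi_21 rho(1) - phi_22 rho(2)]
    numerator   = -0.6344 - (-0.429543)(0.7228) - (0.41005)(-0.7281) = -0.02536919
    denominator = 1 - (-0.429543)(-0.7281) - (0.41005)(0.7228) = 0.39086588
  phi_33 = -0.02536919 / 0.39086588 = -0.0649.
Therefore phi_{33} = -0.0649.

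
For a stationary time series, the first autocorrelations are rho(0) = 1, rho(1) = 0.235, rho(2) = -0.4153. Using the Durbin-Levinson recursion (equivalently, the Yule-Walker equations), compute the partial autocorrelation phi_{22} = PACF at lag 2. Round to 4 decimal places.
\phi_{22} = -0.4980

The PACF at lag k is phi_{kk}, the last component of the solution
to the Yule-Walker system G_k phi = r_k where
  (G_k)_{ij} = rho(|i - j|), (r_k)_i = rho(i), i,j = 1..k.
Equivalently, Durbin-Levinson gives phi_{kk} iteratively:
  phi_{11} = rho(1)
  phi_{kk} = [rho(k) - sum_{j=1..k-1} phi_{k-1,j} rho(k-j)]
            / [1 - sum_{j=1..k-1} phi_{k-1,j} rho(j)],
  phi_{k,j} = phi_{k-1,j} - phi_{kk} phi_{k-1,k-j},  j = 1..k-1.
Step k = 1:
  phi_11 = rho(1) = 0.235.
Step k = 2:
  phi_22 = [rho(2) - phi_11 rho(1)] / [1 - phi_11 rho(1)] = [-0.4153 - (0.235)(0.235)] / [1 - (0.235)(0.235)]
         = -0.470525 / 0.944775 = -0.498.
Therefore phi_{22} = -0.4980.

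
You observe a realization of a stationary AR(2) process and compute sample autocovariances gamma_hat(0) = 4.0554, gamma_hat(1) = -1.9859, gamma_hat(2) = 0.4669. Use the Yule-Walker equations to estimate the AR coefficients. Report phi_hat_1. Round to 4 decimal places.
\hat\phi_{1} = -0.5700

The Yule-Walker equations for an AR(p) process read, in matrix form,
  Gamma_p phi = r_p,   with   (Gamma_p)_{ij} = gamma(|i - j|),
                       (r_p)_i = gamma(i),   i,j = 1..p.
Substitute the sample gammas (Toeplitz matrix and right-hand side of size 2):
  Gamma_p = [[4.0554, -1.9859], [-1.9859, 4.0554]]
  r_p     = [-1.9859, 0.4669]
Written out:
  4.0554 phi_1 - 1.9859 phi_2 = -1.9859
  -1.9859 phi_1 + 4.0554 phi_2 = 0.4669
Solve by Cramer's rule:
  det = gamma(0)^2 - gamma(1)^2 = (4.0554)^2 - (-1.9859)^2 = 16.44626916 - 3.94379881 = 12.50247035
  phi_hat_1 = [gamma(1) gamma(0) - gamma(1) gamma(2)] / det = [(-1.9859)(4.0554) - (-1.9859)(0.4669)] / 12.50247035 = -7.12640215 / 12.50247035 = -0.57
  phi_hat_2 = [gamma(0) gamma(2) - gamma(1)^2] / det = [(4.0554)(0.4669) - (-1.9859)^2] / 12.50247035 = -2.05033255 / 12.50247035 = -0.164
So phi_hat = [-0.5700, -0.1640].
Therefore phi_hat_1 = -0.5700.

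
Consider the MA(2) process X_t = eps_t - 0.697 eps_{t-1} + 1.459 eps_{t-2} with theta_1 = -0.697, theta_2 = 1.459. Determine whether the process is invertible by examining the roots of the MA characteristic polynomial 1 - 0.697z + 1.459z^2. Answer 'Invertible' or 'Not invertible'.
\text{Not invertible}

The MA(q) characteristic polynomial is P(z) = 1 - 0.697z + 1.459z^2.
Invertibility requires all roots to lie outside the unit circle, i.e. |z| > 1 for every root.
Set 1 + (-0.697) z + (1.459) z^2 = 0, i.e. a z^2 + b z + c = 0 with a = 1.459, b = -0.697, c = 1.
Discriminant D = b^2 - 4ac = (-0.697)^2 - 4*(1.459)*1 = 0.485809 - (5.836) = -5.350191.
D < 0, so the roots are the complex-conjugate pair z = (-b +/- i sqrt(-D)) / (2a) = 0.2389 +/- 0.7927i.
For a conjugate pair |z|^2 = z * conj(z) = (product of roots) = c/a = 1/(1.459) = 0.685401, so |z| = sqrt(0.685401) = 0.8279 for both roots.
Moduli of all roots: 0.8279, 0.8279.
All moduli strictly greater than 1? No.
Verdict: Not invertible.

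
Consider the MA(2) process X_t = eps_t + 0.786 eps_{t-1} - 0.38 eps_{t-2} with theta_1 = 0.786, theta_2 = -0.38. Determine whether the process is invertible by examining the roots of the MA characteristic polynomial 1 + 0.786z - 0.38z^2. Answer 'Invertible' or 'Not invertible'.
\text{Not invertible}

The MA(q) characteristic polynomial is P(z) = 1 + 0.786z - 0.38z^2.
Invertibility requires all roots to lie outside the unit circle, i.e. |z| > 1 for every root.
Set 1 + (0.786) z + (-0.38) z^2 = 0, i.e. a z^2 + b z + c = 0 with a = -0.38, b = 0.786, c = 1.
Discriminant D = b^2 - 4ac = (0.786)^2 - 4*(-0.38)*1 = 0.617796 - (-1.52) = 2.137796.
D >= 0, so the roots are real: z = (-b +/- sqrt(D)) / (2a) = (-0.786 +/- 1.46212) / (-0.76).
  z_1 = (-0.786 + 1.46212) / (-0.76) = -0.8896,   |z_1| = 0.8896.
  z_2 = (-0.786 - 1.46212) / (-0.76) = 2.9581,   |z_2| = 2.9581.
Moduli of all roots: 0.8896, 2.9581.
All moduli strictly greater than 1? No.
Verdict: Not invertible.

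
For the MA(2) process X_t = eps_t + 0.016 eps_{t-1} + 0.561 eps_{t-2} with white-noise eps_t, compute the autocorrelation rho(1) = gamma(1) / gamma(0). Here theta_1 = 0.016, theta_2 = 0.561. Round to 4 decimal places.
\rho(1) = 0.0190

For an MA(q) process with theta_0 = 1, the autocovariance is
  gamma(k) = sigma^2 * sum_{i=0..q-k} theta_i * theta_{i+k},
and rho(k) = gamma(k) / gamma(0). Sigma^2 cancels.
  numerator   = (1)*(0.016) + (0.016)*(0.561) = 0.024976.
  denominator = (1)^2 + (0.016)^2 + (0.561)^2 = 1.314977.
  rho(1) = 0.024976 / 1.314977 = 0.0190.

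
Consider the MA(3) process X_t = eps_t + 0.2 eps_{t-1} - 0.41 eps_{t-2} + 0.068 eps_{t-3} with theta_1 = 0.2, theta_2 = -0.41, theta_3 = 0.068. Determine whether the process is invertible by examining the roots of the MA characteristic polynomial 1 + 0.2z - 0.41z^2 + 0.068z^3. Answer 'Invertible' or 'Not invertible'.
\text{Invertible}

The MA(q) characteristic polynomial is P(z) = 1 + 0.2z - 0.41z^2 + 0.068z^3.
Invertibility requires all roots to lie outside the unit circle, i.e. |z| > 1 for every root.
Degree 3: look for a simple real root z0 first, then factor out (1 - z/z0) and solve the remaining quadratic.
Testing z0 = 2.5: P(2.5) = 1 + (0.2)(2.5) + (-0.41)(2.5)^2 + (0.068)(2.5)^3
  = 1 + (0.5) + (-2.5625) + (1.0625) = 0.  So z_0 = 2.5 is a root, |z_0| = 2.5.
Divide out the factor (1 - 0.4 z) = (1 - z/z0) (since 1/z0 = 0.4):
  P(z) = (1 - 0.4 z)(1 + (0.6) z + (-0.17) z^2)
  [check: z-coef 0.6 - (0.4) = 0.2; z^2-coef -0.17 - (0.4)(0.6) = -0.41; z^3-coef -(0.4)(-0.17) = 0.068.]
Remaining roots from the quadratic factor 1 + (0.6) z + (-0.17) z^2:
  Set 1 + (0.6) z + (-0.17) z^2 = 0, i.e. a z^2 + b z + c = 0 with a = -0.17, b = 0.6, c = 1.
  Discriminant D = b^2 - 4ac = (0.6)^2 - 4*(-0.17)*1 = 0.36 - (-0.68) = 1.04.
  D >= 0, so the roots are real: z = (-b +/- sqrt(D)) / (2a) = (-0.6 +/- 1.019804) / (-0.34).
    z_1 = (-0.6 + 1.019804) / (-0.34) = -1.2347,   |z_1| = 1.2347.
    z_2 = (-0.6 - 1.019804) / (-0.34) = 4.7641,   |z_2| = 4.7641.
Moduli of all roots: 2.5000, 1.2347, 4.7641.
All moduli strictly greater than 1? Yes.
Verdict: Invertible.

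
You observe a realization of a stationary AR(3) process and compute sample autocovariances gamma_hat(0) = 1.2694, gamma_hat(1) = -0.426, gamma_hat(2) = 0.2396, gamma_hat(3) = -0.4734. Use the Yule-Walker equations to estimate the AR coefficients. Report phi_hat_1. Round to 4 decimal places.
\hat\phi_{1} = -0.2789

The Yule-Walker equations for an AR(p) process read, in matrix form,
  Gamma_p phi = r_p,   with   (Gamma_p)_{ij} = gamma(|i - j|),
                       (r_p)_i = gamma(i),   i,j = 1..p.
Substitute the sample gammas (Toeplitz matrix and right-hand side of size 3):
  Gamma_p = [[1.2694, -0.426, 0.2396], [-0.426, 1.2694, -0.426], [0.2396, -0.426, 1.2694]]
  r_p     = [-0.426, 0.2396, -0.4734]
Written out (R1..R3):
  (R1) 1.2694 phi_1 - 0.426 phi_2 + 0.2396 phi_3 = -0.426
  (R2) -0.426 phi_1 + 1.2694 phi_2 - 0.426 phi_3 = 0.2396
  (R3) 0.2396 phi_1 - 0.426 phi_2 + 1.2694 phi_3 = -0.4734
Gaussian elimination:
  R2 <- R2 - (-0.426/1.2694) R1 = R2 - (-0.335592) R1:  1.126438 phi_2 - 0.345592 phi_3 = 0.096638
  R3 <- R3 - (0.2396/1.2694) R1 = R3 - (0.188751) R1:  -0.345592 phi_2 + 1.224175 phi_3 = -0.392992
  R3 <- R3 - (-0.345592/1.126438) R2 = R3 - (-0.306801) R2:  1.118147 phi_3 = -0.363344
Back-substitution:
  phi_hat_3 = -0.363344 / 1.118147 = -0.324951
  phi_hat_2 = (0.096638 - (-0.345592)(-0.324951)) / 1.126438 = -0.013905
  phi_hat_1 = (-0.426 - (-0.426)(-0.013905) - (0.2396)(-0.324951)) / 1.2694 = -0.278923
So phi_hat = [-0.2789, -0.0139, -0.3250].
Therefore phi_hat_1 = -0.2789.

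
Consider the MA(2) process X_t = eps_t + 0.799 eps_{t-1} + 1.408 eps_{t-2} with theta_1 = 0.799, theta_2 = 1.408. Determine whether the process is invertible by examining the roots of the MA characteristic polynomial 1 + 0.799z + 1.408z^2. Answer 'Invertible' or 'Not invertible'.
\text{Not invertible}

The MA(q) characteristic polynomial is P(z) = 1 + 0.799z + 1.408z^2.
Invertibility requires all roots to lie outside the unit circle, i.e. |z| > 1 for every root.
Set 1 + (0.799) z + (1.408) z^2 = 0, i.e. a z^2 + b z + c = 0 with a = 1.408, b = 0.799, c = 1.
Discriminant D = b^2 - 4ac = (0.799)^2 - 4*(1.408)*1 = 0.638401 - (5.632) = -4.993599.
D < 0, so the roots are the complex-conjugate pair z = (-b +/- i sqrt(-D)) / (2a) = -0.2837 +/- 0.7935i.
For a conjugate pair |z|^2 = z * conj(z) = (product of roots) = c/a = 1/(1.408) = 0.710227, so |z| = sqrt(0.710227) = 0.8427 for both roots.
Moduli of all roots: 0.8427, 0.8427.
All moduli strictly greater than 1? No.
Verdict: Not invertible.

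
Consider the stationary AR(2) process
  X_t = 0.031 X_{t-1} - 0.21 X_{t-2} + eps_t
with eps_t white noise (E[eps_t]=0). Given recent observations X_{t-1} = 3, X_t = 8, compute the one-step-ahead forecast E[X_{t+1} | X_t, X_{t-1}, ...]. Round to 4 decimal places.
E[X_{t+1} \mid \mathcal F_t] = -0.3820

For an AR(p) model X_t = c + sum_i phi_i X_{t-i} + eps_t, the
one-step-ahead conditional mean is
  E[X_{t+1} | X_t, ...] = c + sum_i phi_i X_{t+1-i}.
Substitute known values:
  E[X_{t+1} | ...] = (0.031) * (8) + (-0.21) * (3)
                   = -0.3820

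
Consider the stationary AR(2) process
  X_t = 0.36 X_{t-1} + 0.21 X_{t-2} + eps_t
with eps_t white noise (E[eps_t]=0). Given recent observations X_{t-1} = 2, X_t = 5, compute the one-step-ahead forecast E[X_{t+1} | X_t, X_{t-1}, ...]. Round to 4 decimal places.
E[X_{t+1} \mid \mathcal F_t] = 2.2200

For an AR(p) model X_t = c + sum_i phi_i X_{t-i} + eps_t, the
one-step-ahead conditional mean is
  E[X_{t+1} | X_t, ...] = c + sum_i phi_i X_{t+1-i}.
Substitute known values:
  E[X_{t+1} | ...] = (0.36) * (5) + (0.21) * (2)
                   = 2.2200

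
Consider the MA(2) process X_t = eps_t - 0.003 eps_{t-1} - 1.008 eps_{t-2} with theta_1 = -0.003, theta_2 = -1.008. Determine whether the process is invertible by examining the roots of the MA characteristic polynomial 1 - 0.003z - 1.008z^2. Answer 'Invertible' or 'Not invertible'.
\text{Not invertible}

The MA(q) characteristic polynomial is P(z) = 1 - 0.003z - 1.008z^2.
Invertibility requires all roots to lie outside the unit circle, i.e. |z| > 1 for every root.
Set 1 + (-0.003) z + (-1.008) z^2 = 0, i.e. a z^2 + b z + c = 0 with a = -1.008, b = -0.003, c = 1.
Discriminant D = b^2 - 4ac = (-0.003)^2 - 4*(-1.008)*1 = 0.000009 - (-4.032) = 4.032009.
D >= 0, so the roots are real: z = (-b +/- sqrt(D)) / (2a) = (0.003 +/- 2.007986) / (-2.016).
  z_1 = (0.003 + 2.007986) / (-2.016) = -0.9975,   |z_1| = 0.9975.
  z_2 = (0.003 - 2.007986) / (-2.016) = 0.9945,   |z_2| = 0.9945.
Moduli of all roots: 0.9975, 0.9945.
All moduli strictly greater than 1? No.
Verdict: Not invertible.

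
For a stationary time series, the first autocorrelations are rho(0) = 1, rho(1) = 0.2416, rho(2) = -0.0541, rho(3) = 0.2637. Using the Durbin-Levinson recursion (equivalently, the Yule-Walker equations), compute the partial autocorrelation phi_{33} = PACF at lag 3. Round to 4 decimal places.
\phi_{33} = 0.3310

The PACF at lag k is phi_{kk}, the last component of the solution
to the Yule-Walker system G_k phi = r_k where
  (G_k)_{ij} = rho(|i - j|), (r_k)_i = rho(i), i,j = 1..k.
Equivalently, Durbin-Levinson gives phi_{kk} iteratively:
  phi_{11} = rho(1)
  phi_{kk} = [rho(k) - sum_{j=1..k-1} phi_{k-1,j} rho(k-j)]
            / [1 - sum_{j=1..k-1} phi_{k-1,j} rho(j)],
  phi_{k,j} = phi_{k-1,j} - phi_{kk} phi_{k-1,k-j},  j = 1..k-1.
Step k = 1:
  phi_11 = rho(1) = 0.2416.
Step k = 2:
  phi_22 = [rho(2) - phi_11 rho(1)] / [1 - phi_11 rho(1)] = [-0.0541 - (0.2416)(0.2416)] / [1 - (0.2416)(0.2416)]
         = -0.11247056 / 0.94162944 = -0.119442.
  Update: phi_21 = phi_11 - phi_22 phi_11 = 0.2416 - (-0.119442)(0.2416) = 0.270457.
Step k = 3:
  phi_33 = [rho(3) - phi_21 rho(2) - phi_22 rho(1)] / [1 - phi_21 rho(1) - phi_22 rho(2)]
    numerator   = 0.2637 - (0.270457)(-0.0541) - (-0.119442)(0.2416) = 0.30718904
    denominator = 1 - (0.270457)(0.2416) - (-0.119442)(-0.0541) = 0.92819568
  phi_33 = 0.30718904 / 0.92819568 = 0.331.
Therefore phi_{33} = 0.3310.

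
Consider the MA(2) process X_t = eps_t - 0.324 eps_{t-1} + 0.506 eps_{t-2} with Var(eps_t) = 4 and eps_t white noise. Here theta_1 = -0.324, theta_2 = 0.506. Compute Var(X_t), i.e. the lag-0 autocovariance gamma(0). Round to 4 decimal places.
\gamma(0) = 5.4440

For an MA(q) process X_t = eps_t + sum_i theta_i eps_{t-i} with
Var(eps_t) = sigma^2, the variance is
  gamma(0) = sigma^2 * (1 + sum_i theta_i^2).
  sum_i theta_i^2 = (-0.324)^2 + (0.506)^2 = 0.104976 + 0.256036 = 0.361012.
  gamma(0) = 4 * (1 + 0.361012) = 4 * 1.361012 = 5.444048, which rounds to 5.4440.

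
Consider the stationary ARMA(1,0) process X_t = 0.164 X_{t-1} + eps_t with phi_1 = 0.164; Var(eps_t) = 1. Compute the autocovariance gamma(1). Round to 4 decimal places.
\gamma(1) = 0.1685

Multiply the model equation by X_{t-k} and take expectations. With theta_0 = psi_0 = 1 and psi_j the MA(infinity) weights, this gives
  gamma(k) - sum_i phi_i gamma(k-i) = c_k,
  c_k = sigma^2 * sum_{j=k..q} theta_j psi_{j-k}   (c_k = 0 for k > q),
using gamma(-m) = gamma(m).
Pure AR (q = 0): c_0 = sigma^2 = 1, c_k = 0 for k >= 1.
Equations for k = 0 and k = 1 (AR order 1):
  gamma(0) = phi_1 gamma(1) + c_0
  gamma(1) = phi_1 gamma(0) + c_1
Substituting the second into the first: gamma(0) (1 - phi_1^2) = c_0 + phi_1 c_1, so
  gamma(0) = c_0 / (1 - phi_1^2) = 1 / (1 - (0.164)^2) = 1 / 0.973104 = 1.027639.
  gamma(1) = phi_1 gamma(0) = (0.164)(1.027639) = 0.168533.
Therefore gamma(1) = 0.1685 (to 4 decimal places).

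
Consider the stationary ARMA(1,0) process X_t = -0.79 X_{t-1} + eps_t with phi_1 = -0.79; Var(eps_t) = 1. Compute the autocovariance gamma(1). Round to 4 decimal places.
\gamma(1) = -2.1016

Multiply the model equation by X_{t-k} and take expectations. With theta_0 = psi_0 = 1 and psi_j the MA(infinity) weights, this gives
  gamma(k) - sum_i phi_i gamma(k-i) = c_k,
  c_k = sigma^2 * sum_{j=k..q} theta_j psi_{j-k}   (c_k = 0 for k > q),
using gamma(-m) = gamma(m).
Pure AR (q = 0): c_0 = sigma^2 = 1, c_k = 0 for k >= 1.
Equations for k = 0 and k = 1 (AR order 1):
  gamma(0) = phi_1 gamma(1) + c_0
  gamma(1) = phi_1 gamma(0) + c_1
Substituting the second into the first: gamma(0) (1 - phi_1^2) = c_0 + phi_1 c_1, so
  gamma(0) = c_0 / (1 - phi_1^2) = 1 / (1 - (-0.79)^2) = 1 / 0.3759 = 2.660282.
  gamma(1) = phi_1 gamma(0) = (-0.79)(2.660282) = -2.101623.
Therefore gamma(1) = -2.1016 (to 4 decimal places).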